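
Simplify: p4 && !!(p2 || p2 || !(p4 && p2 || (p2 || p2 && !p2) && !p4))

p4 && !!(p2 || p2 || !(p4 && p2 || (p2 || p2 && !p2) && !p4))
= p4 && !!(p2 || !(p4 && p2 || (p2 || p2 && !p2) && !p4))   [idempotence]
= p4 && !!(p2 || !(p4 && p2 || p2 && !p4))   [complement / identity]
= p4 && !!(p2 || !p2)   [distribution]
= p4 && (p2 || !p2)   [double negation]
= p4   [complement / identity]

p4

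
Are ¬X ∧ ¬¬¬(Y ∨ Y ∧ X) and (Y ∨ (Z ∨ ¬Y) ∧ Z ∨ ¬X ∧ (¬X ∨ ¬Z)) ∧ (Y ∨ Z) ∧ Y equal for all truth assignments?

E1: ¬X ∧ ¬¬¬(Y ∨ Y ∧ X)
    = ¬X ∧ ¬¬¬Y   [absorption]
    = ¬X ∧ ¬Y   [double negation]
E2: (Y ∨ (Z ∨ ¬Y) ∧ Z ∨ ¬X ∧ (¬X ∨ ¬Z)) ∧ (Y ∨ Z) ∧ Y
    = (Y ∨ (Z ∨ ¬Y) ∧ Z ∨ ¬X) ∧ (Y ∨ Z) ∧ Y   [absorption]
    = (Y ∨ Z ∨ ¬X) ∧ (Y ∨ Z) ∧ Y   [absorption]
    = (Y ∨ Z) ∧ Y   [absorption]
    = Y   [absorption]
These differ: at X=0, Y=1, Z=1, E1 = 0 but E2 = 1.

No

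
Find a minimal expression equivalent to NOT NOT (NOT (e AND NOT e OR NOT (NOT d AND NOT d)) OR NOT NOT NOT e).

NOT NOT (NOT (e AND NOT e OR NOT (NOT d AND NOT d)) OR NOT NOT NOT e)
= NOT NOT (NOT NOT (NOT d AND NOT d) OR NOT NOT NOT e)
= NOT NOT (NOT NOT NOT d OR NOT NOT NOT e)
= NOT (NOT NOT d AND NOT NOT e)
= NOT d OR NOT e

NOT d OR NOT e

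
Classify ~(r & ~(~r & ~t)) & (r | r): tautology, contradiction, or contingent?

~(r & ~(~r & ~t)) & (r | r)
= ~(r & (r | t)) & (r | r)   (De Morgan)
= ~(r & (r | t)) & r   (idempotence)
= ~r & r   (absorption)
= 0   (complement)

contradiction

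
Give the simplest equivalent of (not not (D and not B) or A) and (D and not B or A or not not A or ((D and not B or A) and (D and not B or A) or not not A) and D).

(not not (D and not B) or A) and (D and not B or A or not not A or ((D and not B or A) and (D and not B or A) or not not A) and D)
= (not not (D and not B) or A) and (D and not B or A or not not A or (D and not B or A or not not A) and D)   (idempotence)
= (not not (D and not B) or A) and (D and not B or A or not not A)   (absorption)
= (D and not B or A) and (D and not B or A or not not A)   (double negation)
= (D and not B or A) and (D and not B or A or A)   (double negation)
= D and not B or A   (absorption)

D and not B or A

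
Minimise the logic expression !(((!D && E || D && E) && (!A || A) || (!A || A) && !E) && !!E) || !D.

!(((!D && E || D && E) && (!A || A) || (!A || A) && !E) && !!E) || !D
= !((E && (!A || A) || (!A || A) && !E) && !!E) || !D   (distribution)
= !((!A || A) && !!E) || !D   (distribution)
= !((!A || A) && E) || !D   (double negation)
= !E || !D   (complement / identity)

!E || !D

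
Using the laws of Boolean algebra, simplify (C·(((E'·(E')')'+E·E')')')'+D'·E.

C'+D'·E

(C·(((E'·(E')')'+E·E')')')'+D'·E
= (C·((E+E'+E·E')')')'+D'·E
= (C·(E+E'+E·E'))'+D'·E
= (C·(E+E'))'+D'·E
= C'+D'·E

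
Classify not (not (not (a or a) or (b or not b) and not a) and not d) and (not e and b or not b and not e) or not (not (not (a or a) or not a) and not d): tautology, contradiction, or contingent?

not (not (not (a or a) or (b or not b) and not a) and not d) and (not e and b or not b and not e) or not (not (not (a or a) or not a) and not d)
= not (not (not (a or a) or (b or not b) and not a) and not d) and not e or not (not (not (a or a) or not a) and not d)
= not (not (not (a or a) or not a) and not d) and not e or not (not (not (a or a) or not a) and not d)
= not (not (not (a or a) or not a) and not d)
= not (not (not a or not a) and not d)
= not (not not a and not d)
= not a or d
This depends on a, d, so it is not a constant.

contingent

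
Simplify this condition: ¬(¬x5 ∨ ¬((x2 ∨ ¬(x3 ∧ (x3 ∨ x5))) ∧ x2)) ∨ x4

¬(¬x5 ∨ ¬((x2 ∨ ¬(x3 ∧ (x3 ∨ x5))) ∧ x2)) ∨ x4
= x5 ∧ (x2 ∨ ¬(x3 ∧ (x3 ∨ x5))) ∧ x2 ∨ x4   — De Morgan
= x5 ∧ (x2 ∨ ¬x3) ∧ x2 ∨ x4   — absorption
= x5 ∧ x2 ∨ x4   — absorption

x5 ∧ x2 ∨ x4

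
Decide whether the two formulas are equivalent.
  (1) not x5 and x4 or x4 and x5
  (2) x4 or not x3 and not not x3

Yes

E1: not x5 and x4 or x4 and x5
    = x4   — distribution
E2: x4 or not x3 and not not x3
    = x4 or not x3 and x3   — double negation
    = x4   — complement / identity
Both reduce to x4, so they are equivalent.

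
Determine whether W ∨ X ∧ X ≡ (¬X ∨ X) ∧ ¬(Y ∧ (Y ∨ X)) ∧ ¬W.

E1: W ∨ X ∧ X
    = W ∨ X   (idempotence)
E2: (¬X ∨ X) ∧ ¬(Y ∧ (Y ∨ X)) ∧ ¬W
    = (¬X ∨ X) ∧ ¬Y ∧ ¬W   (absorption)
    = ¬Y ∧ ¬W   (complement / identity)
These differ: at W=1, X=1, Y=1, E1 = 1 but E2 = 0.

No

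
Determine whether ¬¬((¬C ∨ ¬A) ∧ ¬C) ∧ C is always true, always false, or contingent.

always false

¬¬((¬C ∨ ¬A) ∧ ¬C) ∧ C
= ¬¬¬C ∧ C   [absorption]
= ¬C ∧ C   [double negation]
= False   [complement]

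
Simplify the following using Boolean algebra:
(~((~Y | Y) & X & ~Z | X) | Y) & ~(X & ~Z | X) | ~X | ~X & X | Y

~X | Y

(~((~Y | Y) & X & ~Z | X) | Y) & ~(X & ~Z | X) | ~X | ~X & X | Y
= (~(X & ~Z | X) | Y) & ~(X & ~Z | X) | ~X | ~X & X | Y   [complement / identity]
= ~(X & ~Z | X) | ~X | ~X & X | Y   [absorption]
= ~(X & ~Z | X) | ~X | Y   [complement / identity]
= ~X | ~X | Y   [absorption]
= ~X | Y   [idempotence]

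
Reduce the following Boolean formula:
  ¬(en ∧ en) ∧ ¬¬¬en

¬(en ∧ en) ∧ ¬¬¬en
= ¬en ∧ ¬¬¬en   — idempotence
= ¬en ∧ ¬en   — double negation
= ¬en   — idempotence

¬en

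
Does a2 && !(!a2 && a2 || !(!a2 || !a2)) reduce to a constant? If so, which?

a2 && !(!a2 && a2 || !(!a2 || !a2))
= a2 && !(!a2 && a2 || a2 && a2)   (De Morgan)
= a2 && !a2   (distribution)
= false   (complement)

yes, False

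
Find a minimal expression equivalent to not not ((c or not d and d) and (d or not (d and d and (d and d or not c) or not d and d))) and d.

c and d

not not ((c or not d and d) and (d or not (d and d and (d and d or not c) or not d and d))) and d
= not not ((c or not d and d) and (d or not (d and d or not d and d))) and d
= not not (c and (d or not (d and d or not d and d))) and d
= not not (c and (d or not d)) and d
= not not c and d
= c and d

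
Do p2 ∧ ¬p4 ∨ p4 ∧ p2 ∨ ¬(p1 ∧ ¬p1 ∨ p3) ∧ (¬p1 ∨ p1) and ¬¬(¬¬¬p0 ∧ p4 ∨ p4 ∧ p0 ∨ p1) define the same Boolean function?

E1: p2 ∧ ¬p4 ∨ p4 ∧ p2 ∨ ¬(p1 ∧ ¬p1 ∨ p3) ∧ (¬p1 ∨ p1)
    = p2 ∧ ¬p4 ∨ p4 ∧ p2 ∨ ¬p3 ∧ (¬p1 ∨ p1)   (complement / identity)
    = p2 ∨ ¬p3 ∧ (¬p1 ∨ p1)   (distribution)
    = p2 ∨ ¬p3   (complement / identity)
E2: ¬¬(¬¬¬p0 ∧ p4 ∨ p4 ∧ p0 ∨ p1)
    = ¬¬(¬p0 ∧ p4 ∨ p4 ∧ p0 ∨ p1)   (double negation)
    = ¬¬(p4 ∨ p1)   (distribution)
    = p4 ∨ p1   (double negation)
These differ: at p0=0, p1=1, p2=0, p3=1, p4=0, E1 = 0 but E2 = 1.

No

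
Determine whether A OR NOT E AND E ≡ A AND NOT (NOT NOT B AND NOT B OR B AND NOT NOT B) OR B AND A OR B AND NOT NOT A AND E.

Yes

E1: A OR NOT E AND E
    = A   [complement / identity]
E2: A AND NOT (NOT NOT B AND NOT B OR B AND NOT NOT B) OR B AND A OR B AND NOT NOT A AND E
    = A AND NOT (NOT NOT B AND NOT B OR B AND NOT NOT B) OR B AND A OR B AND A AND E   [double negation]
    = A AND NOT NOT NOT B OR B AND A OR B AND A AND E   [distribution]
    = A AND NOT B OR B AND A OR B AND A AND E   [double negation]
    = A AND NOT B OR B AND A   [absorption]
    = A   [distribution]
Both reduce to A, so they are equivalent.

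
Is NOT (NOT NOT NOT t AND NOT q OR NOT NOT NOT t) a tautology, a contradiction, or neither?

NOT (NOT NOT NOT t AND NOT q OR NOT NOT NOT t)
= NOT NOT NOT NOT t   — absorption
= NOT NOT t   — double negation
= t   — double negation
This depends on t, so it is not a constant.

neither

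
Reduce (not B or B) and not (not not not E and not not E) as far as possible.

(not B or B) and not (not not not E and not not E)
= (not B or B) and (not not E or not E)   (De Morgan)
= not not E or not E   (complement / identity)
= E or not E   (double negation)
= True   (complement)

True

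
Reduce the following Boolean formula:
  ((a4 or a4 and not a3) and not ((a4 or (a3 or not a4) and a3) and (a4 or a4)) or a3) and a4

a3 and a4

((a4 or a4 and not a3) and not ((a4 or (a3 or not a4) and a3) and (a4 or a4)) or a3) and a4
= (a4 and not ((a4 or (a3 or not a4) and a3) and (a4 or a4)) or a3) and a4   (absorption)
= (a4 and not ((a4 or a3) and (a4 or a4)) or a3) and a4   (absorption)
= (a4 and not ((a4 or a3) and a4) or a3) and a4   (idempotence)
= (a4 and not a4 or a3) and a4   (absorption)
= a3 and a4   (complement / identity)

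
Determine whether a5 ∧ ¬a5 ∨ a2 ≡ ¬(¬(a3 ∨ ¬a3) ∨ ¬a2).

Yes

E1: a5 ∧ ¬a5 ∨ a2
    = a2   (complement / identity)
E2: ¬(¬(a3 ∨ ¬a3) ∨ ¬a2)
    = (a3 ∨ ¬a3) ∧ a2   (De Morgan)
    = a2   (complement / identity)
Both reduce to a2, so they are equivalent.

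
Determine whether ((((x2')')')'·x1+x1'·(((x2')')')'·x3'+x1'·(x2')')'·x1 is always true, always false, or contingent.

contingent

((((x2')')')'·x1+x1'·(((x2')')')'·x3'+x1'·(x2')')'·x1
= ((((x2')')')'·x1+x1'·(x2')'·x3'+x1'·(x2')')'·x1   — double negation
= ((((x2')')')'·x1+x1'·(x2')')'·x1   — absorption
= ((x2')'·x1+x1'·(x2')')'·x1   — double negation
= ((x2')')'·x1   — distribution
= x2'·x1   — double negation
This depends on x1, x2, so it is not a constant.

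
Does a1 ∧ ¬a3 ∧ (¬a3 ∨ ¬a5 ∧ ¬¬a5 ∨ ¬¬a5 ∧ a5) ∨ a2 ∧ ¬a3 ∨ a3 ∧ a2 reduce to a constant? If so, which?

no

a1 ∧ ¬a3 ∧ (¬a3 ∨ ¬a5 ∧ ¬¬a5 ∨ ¬¬a5 ∧ a5) ∨ a2 ∧ ¬a3 ∨ a3 ∧ a2
= a1 ∧ ¬a3 ∧ (¬a3 ∨ ¬¬a5) ∨ a2 ∧ ¬a3 ∨ a3 ∧ a2
= a1 ∧ ¬a3 ∧ (¬a3 ∨ ¬¬a5) ∨ a2
= a1 ∧ ¬a3 ∧ (¬a3 ∨ a5) ∨ a2
= a1 ∧ ¬a3 ∨ a2
This depends on a1, a2, a3, so it is not a constant.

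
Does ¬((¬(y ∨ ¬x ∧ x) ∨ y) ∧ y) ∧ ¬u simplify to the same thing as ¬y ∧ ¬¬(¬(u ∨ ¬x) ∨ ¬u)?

Yes

E1: ¬((¬(y ∨ ¬x ∧ x) ∨ y) ∧ y) ∧ ¬u
    = ¬((¬y ∨ y) ∧ y) ∧ ¬u   — complement / identity
    = ¬y ∧ ¬u   — complement / identity
E2: ¬y ∧ ¬¬(¬(u ∨ ¬x) ∨ ¬u)
    = ¬y ∧ ¬((u ∨ ¬x) ∧ u)   — De Morgan
    = ¬y ∧ ¬u   — absorption
Both reduce to ¬y ∧ ¬u, so they are equivalent.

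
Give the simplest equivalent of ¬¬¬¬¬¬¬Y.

¬¬¬¬¬¬¬Y
= ¬¬¬¬¬Y   (double negation)
= ¬¬¬Y   (double negation)
= ¬Y   (double negation)

¬Y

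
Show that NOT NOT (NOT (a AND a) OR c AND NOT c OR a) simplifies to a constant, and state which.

TRUE

NOT NOT (NOT (a AND a) OR c AND NOT c OR a)
= NOT NOT (NOT a OR c AND NOT c OR a)   (idempotence)
= NOT NOT (NOT a OR a)   (complement / identity)
= NOT a OR a   (double negation)
= TRUE   (complement)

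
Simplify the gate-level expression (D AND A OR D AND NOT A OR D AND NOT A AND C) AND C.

(D AND A OR D AND NOT A OR D AND NOT A AND C) AND C
= (D AND A OR D AND NOT A) AND C   — absorption
= D AND C   — distribution

D AND C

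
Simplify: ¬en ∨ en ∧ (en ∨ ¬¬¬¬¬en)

True

¬en ∨ en ∧ (en ∨ ¬¬¬¬¬en)
= ¬en ∨ en ∧ (en ∨ ¬¬¬en)   [double negation]
= ¬en ∨ en ∧ (en ∨ ¬en)   [double negation]
= ¬en ∨ en   [complement / identity]
= True   [complement]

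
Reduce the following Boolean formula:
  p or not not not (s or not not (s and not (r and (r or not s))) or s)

p or not not not (s or not not (s and not (r and (r or not s))) or s)
= p or not not not (s or s and not (r and (r or not s)) or s)   — double negation
= p or not not not (s or s and not r or s)   — absorption
= p or not not not (s or s)   — absorption
= p or not (s or s)   — double negation
= p or not s   — idempotence

p or not s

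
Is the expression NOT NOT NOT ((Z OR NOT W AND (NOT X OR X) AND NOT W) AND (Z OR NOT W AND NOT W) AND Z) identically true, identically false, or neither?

NOT NOT NOT ((Z OR NOT W AND (NOT X OR X) AND NOT W) AND (Z OR NOT W AND NOT W) AND Z)
= NOT NOT NOT ((Z OR NOT W AND NOT W) AND (Z OR NOT W AND NOT W) AND Z)
= NOT ((Z OR NOT W AND NOT W) AND (Z OR NOT W AND NOT W) AND Z)
= NOT ((Z OR NOT W AND NOT W) AND Z)
= NOT ((Z OR NOT W) AND Z)
= NOT Z
This depends on Z, so it is not a constant.

neither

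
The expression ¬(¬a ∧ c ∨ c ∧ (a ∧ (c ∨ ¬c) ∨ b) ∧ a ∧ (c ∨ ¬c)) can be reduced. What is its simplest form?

¬(¬a ∧ c ∨ c ∧ (a ∧ (c ∨ ¬c) ∨ b) ∧ a ∧ (c ∨ ¬c))
= ¬(¬a ∧ c ∨ c ∧ a ∧ (c ∨ ¬c))   [absorption]
= ¬(¬a ∧ c ∨ c ∧ a)   [complement / identity]
= ¬c   [distribution]

¬c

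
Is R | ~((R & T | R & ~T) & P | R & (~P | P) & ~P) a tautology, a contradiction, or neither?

R | ~((R & T | R & ~T) & P | R & (~P | P) & ~P)
= R | ~(R & P | R & (~P | P) & ~P)   [distribution]
= R | ~(R & P | R & ~P)   [complement / identity]
= R | ~R   [distribution]
= 1   [complement]

tautology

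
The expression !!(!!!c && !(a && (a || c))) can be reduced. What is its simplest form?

!c && !a

!!(!!!c && !(a && (a || c)))
= !!(!c && !(a && (a || c)))   [double negation]
= !!(!c && !a)   [absorption]
= !c && !a   [double negation]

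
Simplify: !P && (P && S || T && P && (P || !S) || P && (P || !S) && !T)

false

!P && (P && S || T && P && (P || !S) || P && (P || !S) && !T)
= !P && (P && S || P && (P || !S))   (distribution)
= !P && (P && S || P)   (absorption)
= !P && P   (absorption)
= false   (complement)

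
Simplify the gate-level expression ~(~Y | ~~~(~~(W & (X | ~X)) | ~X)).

~(~Y | ~~~(~~(W & (X | ~X)) | ~X))
= ~(~Y | ~(~~(W & (X | ~X)) | ~X))   [double negation]
= ~(~Y | ~(W & (X | ~X) | ~X))   [double negation]
= Y & (W & (X | ~X) | ~X)   [De Morgan]
= Y & (W | ~X)   [complement / identity]

Y & (W | ~X)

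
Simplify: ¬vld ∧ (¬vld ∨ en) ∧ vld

¬vld ∧ (¬vld ∨ en) ∧ vld
= ¬vld ∧ vld   [absorption]
= False   [complement]

False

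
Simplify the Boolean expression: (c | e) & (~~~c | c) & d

(c | e) & d

(c | e) & (~~~c | c) & d
= (c | e) & (~c | c) & d   [double negation]
= (c | e) & d   [complement / identity]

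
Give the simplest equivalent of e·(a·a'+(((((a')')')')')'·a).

e·a

e·(a·a'+(((((a')')')')')'·a)
= e·(a·a'+(((a')')')'·a)
= e·(a·a'+(a')'·a)
= e·(a·a'+a·a)
= e·a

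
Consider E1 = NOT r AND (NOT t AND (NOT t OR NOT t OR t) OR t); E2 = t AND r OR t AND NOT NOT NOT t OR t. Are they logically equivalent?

No

E1: NOT r AND (NOT t AND (NOT t OR NOT t OR t) OR t)
    = NOT r AND (NOT t AND (NOT t OR t) OR t)
    = NOT r AND (NOT t OR t)
    = NOT r
E2: t AND r OR t AND NOT NOT NOT t OR t
    = t AND r OR t AND NOT t OR t
    = t AND r OR t
    = t
These differ: at r=0, t=0, E1 = 1 but E2 = 0.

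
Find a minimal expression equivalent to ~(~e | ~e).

e

~(~e | ~e)
= e & e   (De Morgan)
= e   (idempotence)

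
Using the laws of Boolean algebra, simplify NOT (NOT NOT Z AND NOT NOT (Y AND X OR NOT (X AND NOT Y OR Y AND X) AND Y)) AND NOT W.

(NOT Z OR NOT Y) AND NOT W

NOT (NOT NOT Z AND NOT NOT (Y AND X OR NOT (X AND NOT Y OR Y AND X) AND Y)) AND NOT W
= (NOT Z OR NOT (Y AND X OR NOT (X AND NOT Y OR Y AND X) AND Y)) AND NOT W   — De Morgan
= (NOT Z OR NOT (Y AND X OR NOT X AND Y)) AND NOT W   — distribution
= (NOT Z OR NOT Y) AND NOT W   — distribution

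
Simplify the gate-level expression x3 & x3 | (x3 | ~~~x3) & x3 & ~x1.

x3 & x3 | (x3 | ~~~x3) & x3 & ~x1
= x3 & x3 | (x3 | ~x3) & x3 & ~x1   [double negation]
= x3 & x3 | x3 & ~x1   [complement / identity]
= x3 & (x3 | ~x1)   [distribution]
= x3   [absorption]

x3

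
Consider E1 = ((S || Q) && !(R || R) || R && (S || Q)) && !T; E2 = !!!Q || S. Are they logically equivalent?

E1: ((S || Q) && !(R || R) || R && (S || Q)) && !T
    = ((S || Q) && !R || R && (S || Q)) && !T   (idempotence)
    = (S || Q) && !T   (distribution)
E2: !!!Q || S
    = !Q || S   (double negation)
These differ: at Q=0, R=0, S=0, T=1, E1 = 0 but E2 = 1.

No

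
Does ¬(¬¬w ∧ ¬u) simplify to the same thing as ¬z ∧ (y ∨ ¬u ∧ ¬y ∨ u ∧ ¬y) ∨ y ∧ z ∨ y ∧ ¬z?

E1: ¬(¬¬w ∧ ¬u)
    = ¬w ∨ u   (De Morgan)
E2: ¬z ∧ (y ∨ ¬u ∧ ¬y ∨ u ∧ ¬y) ∨ y ∧ z ∨ y ∧ ¬z
    = ¬z ∧ (y ∨ ¬u ∧ ¬y ∨ u ∧ ¬y) ∨ y   (distribution)
    = ¬z ∧ (y ∨ ¬y) ∨ y   (distribution)
    = ¬z ∨ y   (complement / identity)
These differ: at u=0, w=1, y=1, z=1, E1 = 0 but E2 = 1.

No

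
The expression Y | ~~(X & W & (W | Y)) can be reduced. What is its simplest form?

Y | X & W

Y | ~~(X & W & (W | Y))
= Y | ~~(X & W)   (absorption)
= Y | X & W   (double negation)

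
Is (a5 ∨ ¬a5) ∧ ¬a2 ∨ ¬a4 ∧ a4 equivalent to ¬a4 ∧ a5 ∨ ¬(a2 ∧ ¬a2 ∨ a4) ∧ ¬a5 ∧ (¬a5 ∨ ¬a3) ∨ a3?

No

E1: (a5 ∨ ¬a5) ∧ ¬a2 ∨ ¬a4 ∧ a4
    = ¬a2 ∨ ¬a4 ∧ a4   (complement / identity)
    = ¬a2   (complement / identity)
E2: ¬a4 ∧ a5 ∨ ¬(a2 ∧ ¬a2 ∨ a4) ∧ ¬a5 ∧ (¬a5 ∨ ¬a3) ∨ a3
    = ¬a4 ∧ a5 ∨ ¬(a2 ∧ ¬a2 ∨ a4) ∧ ¬a5 ∨ a3   (absorption)
    = ¬a4 ∧ a5 ∨ ¬a4 ∧ ¬a5 ∨ a3   (complement / identity)
    = ¬a4 ∨ a3   (distribution)
These differ: at a2=1, a3=1, a4=1, a5=1, E1 = 0 but E2 = 1.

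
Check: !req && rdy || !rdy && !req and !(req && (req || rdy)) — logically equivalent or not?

E1: !req && rdy || !rdy && !req
    = !req   (distribution)
E2: !(req && (req || rdy))
    = !req   (absorption)
Both reduce to !req, so they are equivalent.

Yes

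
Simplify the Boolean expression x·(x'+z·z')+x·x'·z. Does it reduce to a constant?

x·(x'+z·z')+x·x'·z
= x·x'+x·x'·z   — complement / identity
= x·x'   — absorption
= 0   — complement

0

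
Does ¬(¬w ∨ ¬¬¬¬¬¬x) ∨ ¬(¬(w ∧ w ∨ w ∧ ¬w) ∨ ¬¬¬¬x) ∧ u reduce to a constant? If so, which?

¬(¬w ∨ ¬¬¬¬¬¬x) ∨ ¬(¬(w ∧ w ∨ w ∧ ¬w) ∨ ¬¬¬¬x) ∧ u
= ¬(¬w ∨ ¬¬¬¬¬¬x) ∨ ¬(¬w ∨ ¬¬¬¬x) ∧ u   (distribution)
= ¬(¬w ∨ ¬¬¬¬x) ∨ ¬(¬w ∨ ¬¬¬¬x) ∧ u   (double negation)
= ¬(¬w ∨ ¬¬x) ∨ ¬(¬w ∨ ¬¬¬¬x) ∧ u   (double negation)
= ¬(¬w ∨ ¬¬x) ∨ ¬(¬w ∨ ¬¬x) ∧ u   (double negation)
= ¬(¬w ∨ ¬¬x)   (absorption)
= w ∧ ¬x   (De Morgan)
This depends on w, x, so it is not a constant.

no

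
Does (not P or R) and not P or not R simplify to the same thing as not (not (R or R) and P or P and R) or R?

No

E1: (not P or R) and not P or not R
    = not P or not R   [absorption]
E2: not (not (R or R) and P or P and R) or R
    = not (not R and P or P and R) or R   [idempotence]
    = not P or R   [distribution]
These differ: at P=1, R=0, E1 = 1 but E2 = 0.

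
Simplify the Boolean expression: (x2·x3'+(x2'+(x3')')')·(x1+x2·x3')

(x2·x3'+(x2'+(x3')')')·(x1+x2·x3')
= (x2·x3'+x2·x3')·(x1+x2·x3')   — De Morgan
= x2·x3'·x1+x2·x3'   — distribution
= x2·x3'   — absorption

x2·x3'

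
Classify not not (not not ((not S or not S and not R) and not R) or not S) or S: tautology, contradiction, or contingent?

tautology

not not (not not ((not S or not S and not R) and not R) or not S) or S
= not not ((not S or not S and not R) and not R or not S) or S   — double negation
= not not (not S and not R or not S) or S   — absorption
= not not not S or S   — absorption
= not S or S   — double negation
= True   — complement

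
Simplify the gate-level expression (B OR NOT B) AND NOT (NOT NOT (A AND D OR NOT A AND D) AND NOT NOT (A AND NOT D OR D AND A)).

(B OR NOT B) AND NOT (NOT NOT (A AND D OR NOT A AND D) AND NOT NOT (A AND NOT D OR D AND A))
= (B OR NOT B) AND NOT (NOT NOT D AND NOT NOT (A AND NOT D OR D AND A))   (distribution)
= NOT (NOT NOT D AND NOT NOT (A AND NOT D OR D AND A))   (complement / identity)
= NOT (NOT NOT D AND NOT NOT A)   (distribution)
= NOT D OR NOT A   (De Morgan)

NOT D OR NOT A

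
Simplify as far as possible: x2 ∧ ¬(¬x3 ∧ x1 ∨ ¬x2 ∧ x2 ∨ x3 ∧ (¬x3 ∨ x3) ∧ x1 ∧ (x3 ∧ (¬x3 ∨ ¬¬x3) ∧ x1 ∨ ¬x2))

x2 ∧ ¬x1

x2 ∧ ¬(¬x3 ∧ x1 ∨ ¬x2 ∧ x2 ∨ x3 ∧ (¬x3 ∨ x3) ∧ x1 ∧ (x3 ∧ (¬x3 ∨ ¬¬x3) ∧ x1 ∨ ¬x2))
= x2 ∧ ¬(¬x3 ∧ x1 ∨ ¬x2 ∧ x2 ∨ x3 ∧ (¬x3 ∨ x3) ∧ x1 ∧ (x3 ∧ (¬x3 ∨ x3) ∧ x1 ∨ ¬x2))   (double negation)
= x2 ∧ ¬(¬x3 ∧ x1 ∨ x3 ∧ (¬x3 ∨ x3) ∧ x1 ∧ (x3 ∧ (¬x3 ∨ x3) ∧ x1 ∨ ¬x2))   (complement / identity)
= x2 ∧ ¬(¬x3 ∧ x1 ∨ x3 ∧ (¬x3 ∨ x3) ∧ x1)   (absorption)
= x2 ∧ ¬(¬x3 ∧ x1 ∨ x3 ∧ x1)   (complement / identity)
= x2 ∧ ¬x1   (distribution)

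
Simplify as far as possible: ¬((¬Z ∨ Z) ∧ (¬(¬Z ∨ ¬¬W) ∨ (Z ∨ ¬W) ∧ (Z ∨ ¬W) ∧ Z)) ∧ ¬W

¬Z ∧ ¬W

¬((¬Z ∨ Z) ∧ (¬(¬Z ∨ ¬¬W) ∨ (Z ∨ ¬W) ∧ (Z ∨ ¬W) ∧ Z)) ∧ ¬W
= ¬((¬Z ∨ Z) ∧ (Z ∧ ¬W ∨ (Z ∨ ¬W) ∧ (Z ∨ ¬W) ∧ Z)) ∧ ¬W
= ¬((¬Z ∨ Z) ∧ (Z ∧ ¬W ∨ (Z ∨ ¬W) ∧ Z)) ∧ ¬W
= ¬((¬Z ∨ Z) ∧ (Z ∧ ¬W ∨ Z)) ∧ ¬W
= ¬((¬Z ∨ Z) ∧ Z) ∧ ¬W
= ¬Z ∧ ¬W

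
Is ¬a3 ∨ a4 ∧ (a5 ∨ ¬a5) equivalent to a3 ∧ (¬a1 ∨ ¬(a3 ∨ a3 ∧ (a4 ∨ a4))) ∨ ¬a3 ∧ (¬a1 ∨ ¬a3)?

No

E1: ¬a3 ∨ a4 ∧ (a5 ∨ ¬a5)
    = ¬a3 ∨ a4   (complement / identity)
E2: a3 ∧ (¬a1 ∨ ¬(a3 ∨ a3 ∧ (a4 ∨ a4))) ∨ ¬a3 ∧ (¬a1 ∨ ¬a3)
    = a3 ∧ (¬a1 ∨ ¬(a3 ∨ a3 ∧ a4)) ∨ ¬a3 ∧ (¬a1 ∨ ¬a3)   (idempotence)
    = a3 ∧ (¬a1 ∨ ¬a3) ∨ ¬a3 ∧ (¬a1 ∨ ¬a3)   (absorption)
    = ¬a1 ∨ ¬a3   (distribution)
These differ: at a1=0, a3=1, a4=0, a5=0, E1 = 0 but E2 = 1.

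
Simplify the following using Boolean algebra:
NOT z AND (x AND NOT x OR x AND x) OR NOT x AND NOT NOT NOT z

NOT z

NOT z AND (x AND NOT x OR x AND x) OR NOT x AND NOT NOT NOT z
= NOT z AND (x AND NOT x OR x AND x) OR NOT x AND NOT z   — double negation
= NOT z AND x OR NOT x AND NOT z   — distribution
= NOT z   — distribution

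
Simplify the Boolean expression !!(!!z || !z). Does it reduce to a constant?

true

!!(!!z || !z)
= !!(z || !z)   [double negation]
= z || !z   [double negation]
= true   [complement]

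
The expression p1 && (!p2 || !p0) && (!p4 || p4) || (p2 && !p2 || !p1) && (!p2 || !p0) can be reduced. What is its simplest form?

p1 && (!p2 || !p0) && (!p4 || p4) || (p2 && !p2 || !p1) && (!p2 || !p0)
= p1 && (!p2 || !p0) || (p2 && !p2 || !p1) && (!p2 || !p0)   — complement / identity
= p1 && (!p2 || !p0) || !p1 && (!p2 || !p0)   — complement / identity
= !p2 || !p0   — distribution

!p2 || !p0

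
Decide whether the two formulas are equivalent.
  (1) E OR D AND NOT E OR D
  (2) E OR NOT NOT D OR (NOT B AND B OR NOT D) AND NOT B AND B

Yes

E1: E OR D AND NOT E OR D
    = E OR D   — absorption
E2: E OR NOT NOT D OR (NOT B AND B OR NOT D) AND NOT B AND B
    = E OR NOT NOT D OR NOT B AND B   — absorption
    = E OR D OR NOT B AND B   — double negation
    = E OR D   — complement / identity
Both reduce to E OR D, so they are equivalent.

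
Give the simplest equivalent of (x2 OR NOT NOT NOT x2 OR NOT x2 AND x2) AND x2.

(x2 OR NOT NOT NOT x2 OR NOT x2 AND x2) AND x2
= (x2 OR NOT x2 OR NOT x2 AND x2) AND x2   (double negation)
= (x2 OR NOT x2) AND x2   (complement / identity)
= x2   (complement / identity)

x2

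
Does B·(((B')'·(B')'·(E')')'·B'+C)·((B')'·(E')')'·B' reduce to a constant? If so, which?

B·(((B')'·(B')'·(E')')'·B'+C)·((B')'·(E')')'·B'
= B·(((B')'·(E')')'·B'+C)·((B')'·(E')')'·B'
= B·((B')'·(E')')'·B'
= B·(B'+E')·B'
= B·B'
= 0

yes, False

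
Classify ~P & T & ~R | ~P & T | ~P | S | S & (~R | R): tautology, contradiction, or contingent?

contingent

~P & T & ~R | ~P & T | ~P | S | S & (~R | R)
= ~P & T | ~P | S | S & (~R | R)
= ~P & T | ~P | S | S
= ~P | S | S
= ~P | S
This depends on P, S, so it is not a constant.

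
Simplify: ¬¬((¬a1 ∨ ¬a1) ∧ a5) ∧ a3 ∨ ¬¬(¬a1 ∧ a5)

¬a1 ∧ a5

¬¬((¬a1 ∨ ¬a1) ∧ a5) ∧ a3 ∨ ¬¬(¬a1 ∧ a5)
= ¬¬(¬a1 ∧ a5) ∧ a3 ∨ ¬¬(¬a1 ∧ a5)
= ¬¬(¬a1 ∧ a5)
= ¬a1 ∧ a5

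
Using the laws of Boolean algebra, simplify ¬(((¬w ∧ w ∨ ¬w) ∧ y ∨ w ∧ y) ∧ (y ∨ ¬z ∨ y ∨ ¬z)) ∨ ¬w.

¬(((¬w ∧ w ∨ ¬w) ∧ y ∨ w ∧ y) ∧ (y ∨ ¬z ∨ y ∨ ¬z)) ∨ ¬w
= ¬(((¬w ∧ w ∨ ¬w) ∧ y ∨ w ∧ y) ∧ (y ∨ ¬z)) ∨ ¬w   [idempotence]
= ¬((¬w ∧ y ∨ w ∧ y) ∧ (y ∨ ¬z)) ∨ ¬w   [complement / identity]
= ¬(y ∧ (y ∨ ¬z)) ∨ ¬w   [distribution]
= ¬y ∨ ¬w   [absorption]

¬y ∨ ¬w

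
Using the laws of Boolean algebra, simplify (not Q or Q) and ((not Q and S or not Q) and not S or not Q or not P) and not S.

(not Q or Q) and ((not Q and S or not Q) and not S or not Q or not P) and not S
= (not Q or Q) and (not Q and not S or not Q or not P) and not S   [absorption]
= (not Q and not S or not Q or not P) and not S   [complement / identity]
= (not Q or not P) and not S   [absorption]

(not Q or not P) and not S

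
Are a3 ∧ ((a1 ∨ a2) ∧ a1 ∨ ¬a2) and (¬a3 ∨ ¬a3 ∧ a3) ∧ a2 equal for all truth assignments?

E1: a3 ∧ ((a1 ∨ a2) ∧ a1 ∨ ¬a2)
    = a3 ∧ (a1 ∨ ¬a2)   — absorption
E2: (¬a3 ∨ ¬a3 ∧ a3) ∧ a2
    = ¬a3 ∧ a2   — complement / identity
These differ: at a1=1, a2=0, a3=1, E1 = 1 but E2 = 0.

No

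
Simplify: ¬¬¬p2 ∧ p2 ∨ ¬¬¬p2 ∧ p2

¬¬¬p2 ∧ p2 ∨ ¬¬¬p2 ∧ p2
= ¬¬¬p2 ∧ p2   [idempotence]
= ¬p2 ∧ p2   [double negation]
= False   [complement]

False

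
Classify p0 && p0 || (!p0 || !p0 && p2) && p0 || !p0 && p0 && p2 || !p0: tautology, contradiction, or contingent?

tautology

p0 && p0 || (!p0 || !p0 && p2) && p0 || !p0 && p0 && p2 || !p0
= p0 && p0 || !p0 && p0 || !p0 && p0 && p2 || !p0   (absorption)
= p0 && p0 || !p0 && p0 || !p0   (absorption)
= p0 || !p0   (distribution)
= true   (complement)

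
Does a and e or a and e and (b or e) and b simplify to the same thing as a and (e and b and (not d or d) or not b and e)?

E1: a and e or a and e and (b or e) and b
    = a and e or a and e and b   — absorption
    = a and e   — absorption
E2: a and (e and b and (not d or d) or not b and e)
    = a and (e and b or not b and e)   — complement / identity
    = a and e   — distribution
Both reduce to a and e, so they are equivalent.

Yes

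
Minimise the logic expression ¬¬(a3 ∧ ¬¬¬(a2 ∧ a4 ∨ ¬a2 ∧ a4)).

a3 ∧ ¬a4

¬¬(a3 ∧ ¬¬¬(a2 ∧ a4 ∨ ¬a2 ∧ a4))
= ¬¬(a3 ∧ ¬(a2 ∧ a4 ∨ ¬a2 ∧ a4))   (double negation)
= ¬¬(a3 ∧ ¬a4)   (distribution)
= a3 ∧ ¬a4   (double negation)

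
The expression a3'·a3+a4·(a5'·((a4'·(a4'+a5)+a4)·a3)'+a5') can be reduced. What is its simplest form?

a4·a5'

a3'·a3+a4·(a5'·((a4'·(a4'+a5)+a4)·a3)'+a5')
= a3'·a3+a4·(a5'·((a4'+a4)·a3)'+a5')
= a3'·a3+a4·(a5'·a3'+a5')
= a4·(a5'·a3'+a5')
= a4·a5'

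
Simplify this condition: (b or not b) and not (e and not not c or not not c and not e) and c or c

(b or not b) and not (e and not not c or not not c and not e) and c or c
= not (e and not not c or not not c and not e) and c or c   [complement / identity]
= not not not c and c or c   [distribution]
= not c and c or c   [double negation]
= c   [complement / identity]

c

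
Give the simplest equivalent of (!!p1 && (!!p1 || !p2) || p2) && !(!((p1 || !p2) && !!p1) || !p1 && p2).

p1

(!!p1 && (!!p1 || !p2) || p2) && !(!((p1 || !p2) && !!p1) || !p1 && p2)
= (!!p1 && (!!p1 || !p2) || p2) && !(!((p1 || !p2) && p1) || !p1 && p2)
= (!!p1 && (!!p1 || !p2) || p2) && !(!p1 || !p1 && p2)
= (!!p1 && (!!p1 || !p2) || p2) && !!p1
= (!!p1 || p2) && !!p1
= !!p1
= p1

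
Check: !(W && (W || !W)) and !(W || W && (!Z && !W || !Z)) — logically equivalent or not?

Yes

E1: !(W && (W || !W))
    = !W   [complement / identity]
E2: !(W || W && (!Z && !W || !Z))
    = !(W || W && !Z)   [absorption]
    = !W   [absorption]
Both reduce to !W, so they are equivalent.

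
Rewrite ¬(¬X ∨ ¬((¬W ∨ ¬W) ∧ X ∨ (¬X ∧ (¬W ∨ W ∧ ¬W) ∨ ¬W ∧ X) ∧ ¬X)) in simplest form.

¬(¬X ∨ ¬((¬W ∨ ¬W) ∧ X ∨ (¬X ∧ (¬W ∨ W ∧ ¬W) ∨ ¬W ∧ X) ∧ ¬X))
= ¬(¬X ∨ ¬((¬W ∨ ¬W) ∧ X ∨ (¬X ∧ ¬W ∨ ¬W ∧ X) ∧ ¬X))   [complement / identity]
= ¬(¬X ∨ ¬((¬W ∨ ¬W) ∧ X ∨ ¬W ∧ ¬X))   [distribution]
= ¬(¬X ∨ ¬(¬W ∧ X ∨ ¬W ∧ ¬X))   [idempotence]
= ¬(¬X ∨ ¬¬W)   [distribution]
= X ∧ ¬W   [De Morgan]

X ∧ ¬W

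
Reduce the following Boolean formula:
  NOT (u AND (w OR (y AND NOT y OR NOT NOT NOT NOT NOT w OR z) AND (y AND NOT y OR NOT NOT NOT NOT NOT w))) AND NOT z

NOT (u AND (w OR (y AND NOT y OR NOT NOT NOT NOT NOT w OR z) AND (y AND NOT y OR NOT NOT NOT NOT NOT w))) AND NOT z
= NOT (u AND (w OR y AND NOT y OR NOT NOT NOT NOT NOT w)) AND NOT z   (absorption)
= NOT (u AND (w OR y AND NOT y OR NOT NOT NOT w)) AND NOT z   (double negation)
= NOT (u AND (w OR y AND NOT y OR NOT w)) AND NOT z   (double negation)
= NOT (u AND (w OR NOT w)) AND NOT z   (complement / identity)
= NOT u AND NOT z   (complement / identity)

NOT u AND NOT z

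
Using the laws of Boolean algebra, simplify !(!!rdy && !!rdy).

!rdy

!(!!rdy && !!rdy)
= !!!rdy   — idempotence
= !rdy   — double negation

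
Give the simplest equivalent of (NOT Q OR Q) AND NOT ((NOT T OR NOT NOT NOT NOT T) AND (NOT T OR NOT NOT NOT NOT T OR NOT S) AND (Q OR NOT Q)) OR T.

(NOT Q OR Q) AND NOT ((NOT T OR NOT NOT NOT NOT T) AND (NOT T OR NOT NOT NOT NOT T OR NOT S) AND (Q OR NOT Q)) OR T
= NOT ((NOT T OR NOT NOT NOT NOT T) AND (NOT T OR NOT NOT NOT NOT T OR NOT S) AND (Q OR NOT Q)) OR T   [complement / identity]
= NOT ((NOT T OR NOT NOT NOT NOT T) AND (NOT T OR NOT NOT NOT NOT T OR NOT S)) OR T   [complement / identity]
= NOT (NOT T OR NOT NOT NOT NOT T) OR T   [absorption]
= NOT (NOT T OR NOT NOT T) OR T   [double negation]
= T AND NOT T OR T   [De Morgan]
= T   [complement / identity]

T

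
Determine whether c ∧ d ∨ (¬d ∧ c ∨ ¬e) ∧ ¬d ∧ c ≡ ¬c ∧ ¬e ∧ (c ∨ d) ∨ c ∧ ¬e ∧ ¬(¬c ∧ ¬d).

E1: c ∧ d ∨ (¬d ∧ c ∨ ¬e) ∧ ¬d ∧ c
    = c ∧ d ∨ ¬d ∧ c
    = c
E2: ¬c ∧ ¬e ∧ (c ∨ d) ∨ c ∧ ¬e ∧ ¬(¬c ∧ ¬d)
    = ¬c ∧ ¬e ∧ (c ∨ d) ∨ c ∧ ¬e ∧ (c ∨ d)
    = ¬e ∧ (c ∨ d)
These differ: at c=1, d=1, e=1, E1 = 1 but E2 = 0.

No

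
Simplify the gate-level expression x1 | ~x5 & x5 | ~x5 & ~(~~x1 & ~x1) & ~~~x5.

x1 | ~x5 & x5 | ~x5 & ~(~~x1 & ~x1) & ~~~x5
= x1 | ~x5 & x5 | ~x5 & (~x1 | x1) & ~~~x5
= x1 | ~x5 & x5 | ~x5 & (~x1 | x1) & ~x5
= x1 | ~x5 & x5 | ~x5 & ~x5
= x1 | ~x5

x1 | ~x5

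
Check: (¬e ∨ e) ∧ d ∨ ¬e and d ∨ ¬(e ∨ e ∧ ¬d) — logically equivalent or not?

E1: (¬e ∨ e) ∧ d ∨ ¬e
    = d ∨ ¬e   [complement / identity]
E2: d ∨ ¬(e ∨ e ∧ ¬d)
    = d ∨ ¬e   [absorption]
Both reduce to d ∨ ¬e, so they are equivalent.

Yes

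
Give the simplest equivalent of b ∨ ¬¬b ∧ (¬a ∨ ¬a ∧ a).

b ∨ ¬¬b ∧ (¬a ∨ ¬a ∧ a)
= b ∨ b ∧ (¬a ∨ ¬a ∧ a)
= b ∨ b ∧ ¬a
= b

b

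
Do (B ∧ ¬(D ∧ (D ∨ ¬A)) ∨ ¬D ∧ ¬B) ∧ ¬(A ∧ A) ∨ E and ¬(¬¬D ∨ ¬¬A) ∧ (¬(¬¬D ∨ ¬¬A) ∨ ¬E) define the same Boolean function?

No

E1: (B ∧ ¬(D ∧ (D ∨ ¬A)) ∨ ¬D ∧ ¬B) ∧ ¬(A ∧ A) ∨ E
    = (B ∧ ¬D ∨ ¬D ∧ ¬B) ∧ ¬(A ∧ A) ∨ E   — absorption
    = ¬D ∧ ¬(A ∧ A) ∨ E   — distribution
    = ¬D ∧ ¬A ∨ E   — idempotence
E2: ¬(¬¬D ∨ ¬¬A) ∧ (¬(¬¬D ∨ ¬¬A) ∨ ¬E)
    = ¬(¬¬D ∨ ¬¬A)   — absorption
    = ¬D ∧ ¬A   — De Morgan
These differ: at A=1, B=0, D=0, E=1, E1 = 1 but E2 = 0.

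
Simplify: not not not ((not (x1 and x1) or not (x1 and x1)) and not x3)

not not not ((not (x1 and x1) or not (x1 and x1)) and not x3)
= not not not (not (x1 and x1) and not x3)   (idempotence)
= not (not (x1 and x1) and not x3)   (double negation)
= x1 and x1 or x3   (De Morgan)
= x1 or x3   (idempotence)

x1 or x3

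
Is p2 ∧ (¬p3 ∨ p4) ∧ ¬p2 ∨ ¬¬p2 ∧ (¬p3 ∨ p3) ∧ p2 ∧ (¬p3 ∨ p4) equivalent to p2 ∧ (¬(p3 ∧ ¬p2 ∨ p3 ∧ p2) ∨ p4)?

E1: p2 ∧ (¬p3 ∨ p4) ∧ ¬p2 ∨ ¬¬p2 ∧ (¬p3 ∨ p3) ∧ p2 ∧ (¬p3 ∨ p4)
    = p2 ∧ (¬p3 ∨ p4) ∧ ¬p2 ∨ p2 ∧ (¬p3 ∨ p3) ∧ p2 ∧ (¬p3 ∨ p4)
    = p2 ∧ (¬p3 ∨ p4) ∧ ¬p2 ∨ p2 ∧ p2 ∧ (¬p3 ∨ p4)
    = p2 ∧ (¬p3 ∨ p4)
E2: p2 ∧ (¬(p3 ∧ ¬p2 ∨ p3 ∧ p2) ∨ p4)
    = p2 ∧ (¬p3 ∨ p4)
Both reduce to p2 ∧ (¬p3 ∨ p4), so they are equivalent.

Yes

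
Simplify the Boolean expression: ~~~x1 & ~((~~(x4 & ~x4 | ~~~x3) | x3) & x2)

~x1 & ~x2

~~~x1 & ~((~~(x4 & ~x4 | ~~~x3) | x3) & x2)
= ~~~x1 & ~((~~~~~x3 | x3) & x2)   — complement / identity
= ~~~x1 & ~((~~~x3 | x3) & x2)   — double negation
= ~~~x1 & ~((~x3 | x3) & x2)   — double negation
= ~~~x1 & ~x2   — complement / identity
= ~x1 & ~x2   — double negation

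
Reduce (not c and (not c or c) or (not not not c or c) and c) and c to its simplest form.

c

(not c and (not c or c) or (not not not c or c) and c) and c
= (not c and (not c or c) or (not c or c) and c) and c   (double negation)
= (not c or c) and c   (distribution)
= c   (complement / identity)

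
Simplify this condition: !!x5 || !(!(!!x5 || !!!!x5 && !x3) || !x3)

!!x5 || !(!(!!x5 || !!!!x5 && !x3) || !x3)
= !!x5 || !(!(!!x5 || !!x5 && !x3) || !x3)   — double negation
= !!x5 || (!!x5 || !!x5 && !x3) && x3   — De Morgan
= !!x5 || !!x5 && x3   — absorption
= !!x5   — absorption
= x5   — double negation

x5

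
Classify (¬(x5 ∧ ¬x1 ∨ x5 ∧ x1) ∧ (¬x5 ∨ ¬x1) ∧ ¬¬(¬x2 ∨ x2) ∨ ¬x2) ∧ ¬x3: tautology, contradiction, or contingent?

(¬(x5 ∧ ¬x1 ∨ x5 ∧ x1) ∧ (¬x5 ∨ ¬x1) ∧ ¬¬(¬x2 ∨ x2) ∨ ¬x2) ∧ ¬x3
= (¬x5 ∧ (¬x5 ∨ ¬x1) ∧ ¬¬(¬x2 ∨ x2) ∨ ¬x2) ∧ ¬x3   [distribution]
= (¬x5 ∧ (¬x5 ∨ ¬x1) ∧ (¬x2 ∨ x2) ∨ ¬x2) ∧ ¬x3   [double negation]
= (¬x5 ∧ (¬x2 ∨ x2) ∨ ¬x2) ∧ ¬x3   [absorption]
= (¬x5 ∨ ¬x2) ∧ ¬x3   [complement / identity]
This depends on x2, x3, x5, so it is not a constant.

contingent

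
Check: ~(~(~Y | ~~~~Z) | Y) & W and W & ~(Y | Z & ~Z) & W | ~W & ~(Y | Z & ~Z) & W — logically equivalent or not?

Yes

E1: ~(~(~Y | ~~~~Z) | Y) & W
    = ~(~(~Y | ~~Z) | Y) & W   — double negation
    = ~(Y & ~Z | Y) & W   — De Morgan
    = ~Y & W   — absorption
E2: W & ~(Y | Z & ~Z) & W | ~W & ~(Y | Z & ~Z) & W
    = (W | ~W) & ~(Y | Z & ~Z) & W   — distribution
    = ~(Y | Z & ~Z) & W   — complement / identity
    = ~Y & W   — complement / identity
Both reduce to ~Y & W, so they are equivalent.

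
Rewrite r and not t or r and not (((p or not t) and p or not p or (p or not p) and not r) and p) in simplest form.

r and not t or r and not (((p or not t) and p or not p or (p or not p) and not r) and p)
= r and not t or r and not ((p or not p or (p or not p) and not r) and p)   [absorption]
= r and not t or r and not ((p or not p) and p)   [absorption]
= r and (not t or not ((p or not p) and p))   [distribution]
= r and (not t or not p)   [complement / identity]

r and (not t or not p)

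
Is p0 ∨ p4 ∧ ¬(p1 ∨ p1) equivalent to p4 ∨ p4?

No

E1: p0 ∨ p4 ∧ ¬(p1 ∨ p1)
    = p0 ∨ p4 ∧ ¬p1   — idempotence
E2: p4 ∨ p4
    = p4   — idempotence
These differ: at p0=1, p1=0, p4=0, E1 = 1 but E2 = 0.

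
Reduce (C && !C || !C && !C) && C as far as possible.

false

(C && !C || !C && !C) && C
= !C && C   — distribution
= false   — complement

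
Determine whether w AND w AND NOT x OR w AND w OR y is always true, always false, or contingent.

w AND w AND NOT x OR w AND w OR y
= w AND w OR y   (absorption)
= w OR y   (idempotence)
This depends on w, y, so it is not a constant.

contingent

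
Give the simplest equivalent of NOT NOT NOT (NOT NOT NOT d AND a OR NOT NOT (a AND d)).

NOT NOT NOT (NOT NOT NOT d AND a OR NOT NOT (a AND d))
= NOT NOT NOT (NOT NOT NOT d AND a OR a AND d)   — double negation
= NOT NOT NOT (NOT d AND a OR a AND d)   — double negation
= NOT NOT NOT a   — distribution
= NOT a   — double negation

NOT a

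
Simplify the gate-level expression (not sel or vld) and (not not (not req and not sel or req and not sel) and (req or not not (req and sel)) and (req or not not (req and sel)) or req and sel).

(not sel or vld) and (not not (not req and not sel or req and not sel) and (req or not not (req and sel)) and (req or not not (req and sel)) or req and sel)
= (not sel or vld) and (not not not sel and (req or not not (req and sel)) and (req or not not (req and sel)) or req and sel)
= (not sel or vld) and (not not not sel and (req or not not (req and sel)) or req and sel)
= (not sel or vld) and (not sel and (req or not not (req and sel)) or req and sel)
= (not sel or vld) and (not sel and (req or req and sel) or req and sel)
= (not sel or vld) and (not sel and req or req and sel)
= (not sel or vld) and req

(not sel or vld) and req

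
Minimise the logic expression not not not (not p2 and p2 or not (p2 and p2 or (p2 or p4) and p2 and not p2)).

p2

not not not (not p2 and p2 or not (p2 and p2 or (p2 or p4) and p2 and not p2))
= not not not (not p2 and p2 or not (p2 and p2 or p2 and not p2))   [absorption]
= not not not (not p2 and p2 or not p2)   [distribution]
= not not not not p2   [complement / identity]
= not not p2   [double negation]
= p2   [double negation]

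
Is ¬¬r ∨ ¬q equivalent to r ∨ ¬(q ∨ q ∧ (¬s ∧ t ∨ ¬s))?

Yes

E1: ¬¬r ∨ ¬q
    = r ∨ ¬q
E2: r ∨ ¬(q ∨ q ∧ (¬s ∧ t ∨ ¬s))
    = r ∨ ¬(q ∨ q ∧ ¬s)
    = r ∨ ¬q
Both reduce to r ∨ ¬q, so they are equivalent.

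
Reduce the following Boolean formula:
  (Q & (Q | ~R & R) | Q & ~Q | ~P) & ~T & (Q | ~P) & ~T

(Q | ~P) & ~T

(Q & (Q | ~R & R) | Q & ~Q | ~P) & ~T & (Q | ~P) & ~T
= (Q & Q | Q & ~Q | ~P) & ~T & (Q | ~P) & ~T
= (Q | ~P) & ~T & (Q | ~P) & ~T
= (Q | ~P) & ~T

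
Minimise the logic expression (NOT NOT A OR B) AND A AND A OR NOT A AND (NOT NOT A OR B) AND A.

(NOT NOT A OR B) AND A AND A OR NOT A AND (NOT NOT A OR B) AND A
= (NOT NOT A OR B) AND A
= (A OR B) AND A
= A

A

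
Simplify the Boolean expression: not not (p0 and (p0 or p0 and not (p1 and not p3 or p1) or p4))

p0

not not (p0 and (p0 or p0 and not (p1 and not p3 or p1) or p4))
= not not (p0 and (p0 or p0 and not p1 or p4))
= not not (p0 and (p0 or p4))
= p0 and (p0 or p4)
= p0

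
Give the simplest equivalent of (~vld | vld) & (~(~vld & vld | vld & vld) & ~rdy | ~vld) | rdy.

~vld | rdy

(~vld | vld) & (~(~vld & vld | vld & vld) & ~rdy | ~vld) | rdy
= (~vld | vld) & (~vld & ~rdy | ~vld) | rdy   — distribution
= (~vld | vld) & ~vld | rdy   — absorption
= ~vld | rdy   — complement / identity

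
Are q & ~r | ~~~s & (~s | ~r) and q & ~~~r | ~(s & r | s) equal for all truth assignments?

Yes

E1: q & ~r | ~~~s & (~s | ~r)
    = q & ~r | ~s & (~s | ~r)   — double negation
    = q & ~r | ~s   — absorption
E2: q & ~~~r | ~(s & r | s)
    = q & ~r | ~(s & r | s)   — double negation
    = q & ~r | ~s   — absorption
Both reduce to q & ~r | ~s, so they are equivalent.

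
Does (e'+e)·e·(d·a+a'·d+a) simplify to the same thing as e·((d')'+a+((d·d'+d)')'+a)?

E1: (e'+e)·e·(d·a+a'·d+a)
    = e·(d·a+a'·d+a)
    = e·(d+a)
E2: e·((d')'+a+((d·d'+d)')'+a)
    = e·((d')'+a+(d')'+a)
    = e·((d')'+a)
    = e·(d+a)
Both reduce to e·(d+a), so they are equivalent.

Yes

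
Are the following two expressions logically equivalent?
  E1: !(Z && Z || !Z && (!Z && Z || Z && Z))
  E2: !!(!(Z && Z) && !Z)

E1: !(Z && Z || !Z && (!Z && Z || Z && Z))
    = !(Z && Z || !Z && Z)
    = !Z
E2: !!(!(Z && Z) && !Z)
    = !!(!Z && !Z)
    = !!!Z
    = !Z
Both reduce to !Z, so they are equivalent.

Yes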